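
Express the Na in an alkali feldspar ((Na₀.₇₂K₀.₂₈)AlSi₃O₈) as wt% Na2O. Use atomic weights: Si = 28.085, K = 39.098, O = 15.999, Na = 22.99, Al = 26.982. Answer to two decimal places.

8.37 wt%

M((Na₀.₇₂K₀.₂₈)AlSi₃O₈) = 266.729 g/mol; M(Na2O) = 61.979 g/mol.
Moles Na2O per formula unit = 0.72 Na ÷ 2 = 0.3600.
Na2O fraction = (0.3600 × 61.979) / 266.729 = 22.312/266.729 = 0.0837.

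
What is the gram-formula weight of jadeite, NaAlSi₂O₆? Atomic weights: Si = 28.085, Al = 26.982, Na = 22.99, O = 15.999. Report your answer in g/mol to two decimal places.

The formula mass is the sum 1×22.99 + 1×26.982 + 2×28.085 + 6×15.999.

202.14 g/mol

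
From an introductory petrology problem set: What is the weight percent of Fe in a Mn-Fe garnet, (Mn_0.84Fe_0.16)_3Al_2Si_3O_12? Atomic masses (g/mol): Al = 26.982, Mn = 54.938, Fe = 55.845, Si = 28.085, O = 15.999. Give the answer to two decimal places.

Formula mass = 2.52·54.938 + 0.48·55.845 + 2·26.982 + 3·28.085 + 12·15.999 = 495.456 g/mol, of which 26.806 g is Fe.
So Fe makes up 26.806/495.456 = 0.0541 of the mass, i.e. 5.41%.

5.41 wt%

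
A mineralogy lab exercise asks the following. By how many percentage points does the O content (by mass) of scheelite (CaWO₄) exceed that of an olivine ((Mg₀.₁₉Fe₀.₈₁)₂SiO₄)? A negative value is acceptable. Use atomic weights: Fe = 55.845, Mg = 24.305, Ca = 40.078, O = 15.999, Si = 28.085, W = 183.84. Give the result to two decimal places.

-11.14 percentage points

O in CaWO₄: molar mass 287.914 g/mol; 4×15.999 = 63.996 g → 22.23 wt%.
O in (Mg₀.₁₉Fe₀.₈₁)₂SiO₄: molar mass 191.786 g/mol; 4×15.999 = 63.996 g → 33.37 wt%.
Difference = 22.23 − 33.37 = -11.14 percentage points.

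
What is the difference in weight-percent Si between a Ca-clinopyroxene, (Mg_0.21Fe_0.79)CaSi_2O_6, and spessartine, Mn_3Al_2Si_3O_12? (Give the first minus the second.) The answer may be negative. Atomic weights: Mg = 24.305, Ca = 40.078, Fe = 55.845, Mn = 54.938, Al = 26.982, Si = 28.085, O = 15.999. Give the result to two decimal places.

6.24 percentage points

Si in (Mg_0.21Fe_0.79)CaSi_2O_6: molar mass 241.464 g/mol; 2×28.085 = 56.170 g → 23.26 wt%.
Si in Mn_3Al_2Si_3O_12: molar mass 495.021 g/mol; 3×28.085 = 84.255 g → 17.02 wt%.
Difference = 23.26 − 17.02 = 6.24 percentage points.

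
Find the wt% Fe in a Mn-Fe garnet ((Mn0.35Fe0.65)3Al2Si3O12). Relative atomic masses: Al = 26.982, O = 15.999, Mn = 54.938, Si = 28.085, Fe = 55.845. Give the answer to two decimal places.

21.92 mass %

Molar mass of (Mn0.35Fe0.65)3Al2Si3O12: 1.05·54.938 + 1.95·55.845 + 2·26.982 + 3·28.085 + 12·15.999 = 496.790 g/mol.
Mass of Fe per formula unit: 1.95 × 55.845 = 108.898 g.
Weight fraction Fe = 108.898 / 496.790 = 0.2192.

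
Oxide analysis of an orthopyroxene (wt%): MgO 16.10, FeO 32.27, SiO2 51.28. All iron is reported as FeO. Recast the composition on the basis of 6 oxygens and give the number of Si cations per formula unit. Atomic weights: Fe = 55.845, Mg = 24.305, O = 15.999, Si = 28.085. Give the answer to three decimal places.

16.10 wt% MgO ÷ 40.304 g/mol = 0.39946 mol, giving 0.39946 Mg and 0.39946 O.
32.27 wt% FeO ÷ 71.844 g/mol = 0.44917 mol, giving 0.44917 Fe and 0.44917 O.
51.28 wt% SiO2 ÷ 60.083 g/mol = 0.85349 mol, giving 0.85349 Si and 1.70698 O.
Oxygen sums to 2.55561; scaling by 6/2.55561 = 2.34778 puts the formula on 6 O.
Si: 0.85349 × 2.34778 = 2.004 atoms per formula unit.

2.004 Si apfu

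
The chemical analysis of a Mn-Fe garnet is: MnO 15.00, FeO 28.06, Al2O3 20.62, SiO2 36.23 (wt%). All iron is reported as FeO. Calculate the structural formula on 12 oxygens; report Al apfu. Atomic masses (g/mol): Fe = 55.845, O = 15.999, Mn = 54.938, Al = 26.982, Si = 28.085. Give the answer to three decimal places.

2.010 Al apfu

MnO: 15.00/70.937 = 0.21146 mol → 0.21146 mol Mn, 0.21146 mol O.
FeO: 28.06/71.844 = 0.39057 mol → 0.39057 mol Fe, 0.39057 mol O.
Al2O3: 20.62/101.961 = 0.20223 mol → 0.40446 mol Al, 0.60669 mol O.
SiO2: 36.23/60.083 = 0.60300 mol → 0.60300 mol Si, 1.20600 mol O.
Total oxygen = 2.41472 mol. Normalization factor = 12/2.41472 = 4.96952.
Al per 12 O = 0.40446 × 4.96952 = 2.010.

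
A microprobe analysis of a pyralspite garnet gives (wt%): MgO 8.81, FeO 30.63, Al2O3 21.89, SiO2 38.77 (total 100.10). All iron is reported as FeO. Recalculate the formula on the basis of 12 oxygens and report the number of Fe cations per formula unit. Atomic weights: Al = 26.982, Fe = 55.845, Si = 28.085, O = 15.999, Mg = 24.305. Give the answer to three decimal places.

MgO: 8.81/40.304 = 0.21859 mol → 0.21859 mol Mg, 0.21859 mol O.
FeO: 30.63/71.844 = 0.42634 mol → 0.42634 mol Fe, 0.42634 mol O.
Al2O3: 21.89/101.961 = 0.21469 mol → 0.42938 mol Al, 0.64407 mol O.
SiO2: 38.77/60.083 = 0.64527 mol → 0.64527 mol Si, 1.29054 mol O.
Total oxygen = 2.57954 mol. Normalization factor = 12/2.57954 = 4.65199.
Fe per 12 O = 0.42634 × 4.65199 = 1.983.

1.983 Fe apfu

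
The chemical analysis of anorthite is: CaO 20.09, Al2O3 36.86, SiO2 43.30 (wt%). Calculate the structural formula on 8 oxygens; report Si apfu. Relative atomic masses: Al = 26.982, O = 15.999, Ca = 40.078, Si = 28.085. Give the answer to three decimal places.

1.999 Si apfu

CaO (M=56.077): mol = 0.35826; Ca = 0.35826, O = 0.35826.
Al2O3 (M=101.961): mol = 0.36151; Al = 0.72302, O = 1.08453.
SiO2 (M=60.083): mol = 0.72067; Si = 0.72067, O = 1.44134.
ΣO = 2.88413; factor = 8/ΣO = 2.77380.
Si apfu = 0.72067 × 2.77380 = 1.999.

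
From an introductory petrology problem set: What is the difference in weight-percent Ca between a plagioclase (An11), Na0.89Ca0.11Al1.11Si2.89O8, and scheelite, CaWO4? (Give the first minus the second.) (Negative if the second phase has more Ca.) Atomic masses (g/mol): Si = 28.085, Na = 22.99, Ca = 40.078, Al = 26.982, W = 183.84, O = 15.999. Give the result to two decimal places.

M(Na0.89Ca0.11Al1.11Si2.89O8) = 263.977 g/mol, so wt% Ca = 4.409/263.977 × 100 = 1.67%.
M(CaWO4) = 287.914 g/mol, so wt% Ca = 40.078/287.914 × 100 = 13.92%.
1.67 − 13.92 = -12.25 pp.

-12.25 percentage points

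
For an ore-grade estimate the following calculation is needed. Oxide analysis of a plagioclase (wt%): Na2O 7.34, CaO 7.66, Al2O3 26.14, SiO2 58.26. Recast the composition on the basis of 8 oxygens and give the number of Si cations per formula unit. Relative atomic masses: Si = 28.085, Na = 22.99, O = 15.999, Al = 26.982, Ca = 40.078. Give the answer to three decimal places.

2.618 Si apfu

Na2O: 7.34/61.979 = 0.11843 mol → 0.23686 mol Na, 0.11843 mol O.
CaO: 7.66/56.077 = 0.13660 mol → 0.13660 mol Ca, 0.13660 mol O.
Al2O3: 26.14/101.961 = 0.25637 mol → 0.51274 mol Al, 0.76911 mol O.
SiO2: 58.26/60.083 = 0.96966 mol → 0.96966 mol Si, 1.93932 mol O.
Total oxygen = 2.96346 mol. Normalization factor = 8/2.96346 = 2.69955.
Si per 8 O = 0.96966 × 2.69955 = 2.618.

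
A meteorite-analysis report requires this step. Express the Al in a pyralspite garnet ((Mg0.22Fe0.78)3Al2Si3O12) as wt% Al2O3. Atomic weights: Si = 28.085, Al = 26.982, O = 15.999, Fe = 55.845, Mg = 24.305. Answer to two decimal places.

Formula mass = 476.926 g/mol.
2 Al → 1.0000 mol Al2O3 per formula unit; M(Al2O3) = 101.961, so Al2O3 mass = 101.961 g.
101.961/476.926 × 100 = 21.38 wt%.

21.38 wt%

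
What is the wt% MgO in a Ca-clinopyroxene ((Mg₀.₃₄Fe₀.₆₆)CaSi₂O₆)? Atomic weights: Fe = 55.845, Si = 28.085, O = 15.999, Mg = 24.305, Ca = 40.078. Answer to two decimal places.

M((Mg₀.₃₄Fe₀.₆₆)CaSi₂O₆) = 237.363 g/mol; M(MgO) = 40.304 g/mol.
Moles MgO per formula unit = 0.34 Mg ÷ 1 = 0.3400.
MgO fraction = (0.3400 × 40.304) / 237.363 = 13.703/237.363 = 0.0577.

5.77 wt%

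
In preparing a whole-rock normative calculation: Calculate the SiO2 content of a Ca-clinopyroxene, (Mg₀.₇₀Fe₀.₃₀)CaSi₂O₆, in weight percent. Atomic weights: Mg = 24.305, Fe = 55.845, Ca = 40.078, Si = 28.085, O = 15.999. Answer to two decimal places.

Molar mass of (Mg₀.₇₀Fe₀.₃₀)CaSi₂O₆ = 0.70*24.305 + 0.30*55.845 + 1*40.078 + 2*28.085 + 6*15.999 = 226.009 g/mol.
Each formula unit contains 2 Si, equivalent to 2/1 = 2.0000 mol SiO2.
M(SiO2) = 1×28.085 + 2×15.999 = 60.083 g/mol.
Mass of SiO2 per formula unit = 2.0000 × 60.083 = 120.166 g.
SiO2 wt% = 120.166 / 226.009 × 100 = 53.17%.

53.17 wt%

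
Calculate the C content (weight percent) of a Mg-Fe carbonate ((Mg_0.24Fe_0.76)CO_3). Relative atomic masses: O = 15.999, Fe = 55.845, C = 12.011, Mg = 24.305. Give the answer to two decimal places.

11.09 weight percent

Molar mass of (Mg_0.24Fe_0.76)CO_3: 0.24·24.305 + 0.76·55.845 + 1·12.011 + 3·15.999 = 108.283 g/mol.
Mass of C per formula unit: 1 × 12.011 = 12.011 g.
Weight fraction C = 12.011 / 108.283 = 0.1109.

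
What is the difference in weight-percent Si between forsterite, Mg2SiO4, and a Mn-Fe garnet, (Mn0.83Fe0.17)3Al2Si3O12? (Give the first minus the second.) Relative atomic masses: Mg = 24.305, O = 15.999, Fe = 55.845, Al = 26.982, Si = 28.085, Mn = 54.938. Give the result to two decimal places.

2.96 percentage points

M(Mg2SiO4) = 140.691 g/mol, so wt% Si = 28.085/140.691 × 100 = 19.96%.
M((Mn0.83Fe0.17)3Al2Si3O12) = 495.484 g/mol, so wt% Si = 84.255/495.484 × 100 = 17.00%.
19.96 − 17.00 = 2.96 pp.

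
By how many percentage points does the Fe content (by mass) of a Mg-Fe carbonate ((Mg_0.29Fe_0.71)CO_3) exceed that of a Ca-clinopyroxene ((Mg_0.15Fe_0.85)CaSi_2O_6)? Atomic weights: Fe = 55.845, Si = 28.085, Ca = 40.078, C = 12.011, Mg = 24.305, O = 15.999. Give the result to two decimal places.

17.65 percentage points

Fe in (Mg_0.29Fe_0.71)CO_3: molar mass 106.706 g/mol; 0.71×55.845 = 39.650 g → 37.16 wt%.
Fe in (Mg_0.15Fe_0.85)CaSi_2O_6: molar mass 243.356 g/mol; 0.85×55.845 = 47.468 g → 19.51 wt%.
Difference = 37.16 − 19.51 = 17.65 percentage points.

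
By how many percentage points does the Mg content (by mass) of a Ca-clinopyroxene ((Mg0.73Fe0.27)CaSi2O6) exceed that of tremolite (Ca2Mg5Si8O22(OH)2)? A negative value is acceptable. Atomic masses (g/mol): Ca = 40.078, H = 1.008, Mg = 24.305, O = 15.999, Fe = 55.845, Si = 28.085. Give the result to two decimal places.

-7.08 percentage points

M((Mg0.73Fe0.27)CaSi2O6) = 225.063 g/mol, so wt% Mg = 17.743/225.063 × 100 = 7.88%.
M(Ca2Mg5Si8O22(OH)2) = 812.353 g/mol, so wt% Mg = 121.525/812.353 × 100 = 14.96%.
7.88 − 14.96 = -7.08 pp.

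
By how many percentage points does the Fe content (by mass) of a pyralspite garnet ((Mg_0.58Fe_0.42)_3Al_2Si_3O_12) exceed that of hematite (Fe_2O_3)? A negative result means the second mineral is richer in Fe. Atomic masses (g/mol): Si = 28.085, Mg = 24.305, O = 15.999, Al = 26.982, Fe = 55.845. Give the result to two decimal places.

M((Mg_0.58Fe_0.42)_3Al_2Si_3O_12) = 442.862 g/mol, so wt% Fe = 70.365/442.862 × 100 = 15.89%.
M(Fe_2O_3) = 159.687 g/mol, so wt% Fe = 111.690/159.687 × 100 = 69.94%.
15.89 − 69.94 = -54.05 pp.

-54.05 percentage points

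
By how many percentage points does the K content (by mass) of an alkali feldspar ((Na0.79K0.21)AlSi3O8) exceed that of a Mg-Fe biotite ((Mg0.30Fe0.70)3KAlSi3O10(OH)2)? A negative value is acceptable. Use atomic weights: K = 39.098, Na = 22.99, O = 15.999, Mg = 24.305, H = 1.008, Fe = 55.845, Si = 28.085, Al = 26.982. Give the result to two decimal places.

K in (Na0.79K0.21)AlSi3O8: molar mass 265.602 g/mol; 0.21×39.098 = 8.211 g → 3.09 wt%.
K in (Mg0.30Fe0.70)3KAlSi3O10(OH)2: molar mass 483.488 g/mol; 1×39.098 = 39.098 g → 8.09 wt%.
Difference = 3.09 − 8.09 = -5.00 percentage points.

-5.00 percentage points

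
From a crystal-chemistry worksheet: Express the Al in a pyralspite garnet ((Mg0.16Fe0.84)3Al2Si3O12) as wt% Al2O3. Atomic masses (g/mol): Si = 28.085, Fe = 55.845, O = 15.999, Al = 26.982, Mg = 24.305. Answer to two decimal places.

Molar mass of (Mg0.16Fe0.84)3Al2Si3O12 = 0.48·24.305 + 2.52·55.845 + 2·26.982 + 3·28.085 + 12·15.999 = 482.603 g/mol.
Each formula unit contains 2 Al, equivalent to 2/2 = 1.0000 mol Al2O3.
M(Al2O3) = 2×26.982 + 3×15.999 = 101.961 g/mol.
Mass of Al2O3 per formula unit = 1.0000 × 101.961 = 101.961 g.
Al2O3 wt% = 101.961 / 482.603 × 100 = 21.13%.

21.13 wt%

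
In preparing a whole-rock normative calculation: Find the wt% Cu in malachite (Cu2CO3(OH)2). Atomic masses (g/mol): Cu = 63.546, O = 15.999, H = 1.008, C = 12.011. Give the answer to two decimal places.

57.48 weight percent

M(Cu2CO3(OH)2) = 221.114 g/mol.
Cu contributes 2 × 63.546 = 127.092 g per mole.
127.092/221.114 = 0.5748 → 57.48%.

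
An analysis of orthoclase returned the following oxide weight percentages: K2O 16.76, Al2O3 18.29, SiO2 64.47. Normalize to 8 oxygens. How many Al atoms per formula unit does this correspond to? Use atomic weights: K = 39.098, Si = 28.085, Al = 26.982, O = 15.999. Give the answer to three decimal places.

1.003 Al apfu

16.76 wt% K2O ÷ 94.195 g/mol = 0.17793 mol, giving 0.35586 K and 0.17793 O.
18.29 wt% Al2O3 ÷ 101.961 g/mol = 0.17938 mol, giving 0.35876 Al and 0.53814 O.
64.47 wt% SiO2 ÷ 60.083 g/mol = 1.07302 mol, giving 1.07302 Si and 2.14604 O.
Oxygen sums to 2.86211; scaling by 8/2.86211 = 2.79514 puts the formula on 8 O.
Al: 0.35876 × 2.79514 = 1.003 atoms per formula unit.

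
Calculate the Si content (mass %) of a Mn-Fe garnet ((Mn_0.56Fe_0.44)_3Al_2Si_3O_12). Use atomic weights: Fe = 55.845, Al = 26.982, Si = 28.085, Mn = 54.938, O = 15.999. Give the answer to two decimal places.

16.98 mass %

M((Mn_0.56Fe_0.44)_3Al_2Si_3O_12) = 496.218 g/mol.
Si contributes 3 × 28.085 = 84.255 g per mole.
84.255/496.218 = 0.1698 → 16.98%.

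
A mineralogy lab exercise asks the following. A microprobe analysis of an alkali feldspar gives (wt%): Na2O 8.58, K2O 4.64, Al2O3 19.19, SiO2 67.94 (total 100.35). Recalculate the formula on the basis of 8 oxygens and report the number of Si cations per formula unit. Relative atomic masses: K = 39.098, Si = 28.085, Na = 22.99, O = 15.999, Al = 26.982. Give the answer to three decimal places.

3.002 Si apfu

Na2O (M=61.979): mol = 0.13843; Na = 0.27686, O = 0.13843.
K2O (M=94.195): mol = 0.04926; K = 0.09852, O = 0.04926.
Al2O3 (M=101.961): mol = 0.18821; Al = 0.37642, O = 0.56463.
SiO2 (M=60.083): mol = 1.13077; Si = 1.13077, O = 2.26154.
ΣO = 3.01386; factor = 8/ΣO = 2.65440.
Si apfu = 1.13077 × 2.65440 = 3.002.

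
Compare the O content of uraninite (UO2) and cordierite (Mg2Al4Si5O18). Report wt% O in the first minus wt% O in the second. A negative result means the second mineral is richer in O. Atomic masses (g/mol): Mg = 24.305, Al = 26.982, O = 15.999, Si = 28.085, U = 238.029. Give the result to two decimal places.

-37.38 percentage points

O in UO2: molar mass 270.027 g/mol; 2×15.999 = 31.998 g → 11.85 wt%.
O in Mg2Al4Si5O18: molar mass 584.945 g/mol; 18×15.999 = 287.982 g → 49.23 wt%.
Difference = 11.85 − 49.23 = -37.38 percentage points.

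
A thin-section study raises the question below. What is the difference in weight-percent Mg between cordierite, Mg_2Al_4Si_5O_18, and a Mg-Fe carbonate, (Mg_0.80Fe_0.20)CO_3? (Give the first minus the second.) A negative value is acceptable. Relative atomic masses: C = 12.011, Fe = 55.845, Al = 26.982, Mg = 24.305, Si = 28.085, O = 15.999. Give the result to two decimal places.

-13.15 percentage points

Mg in Mg_2Al_4Si_5O_18: molar mass 584.945 g/mol; 2×24.305 = 48.610 g → 8.31 wt%.
Mg in (Mg_0.80Fe_0.20)CO_3: molar mass 90.621 g/mol; 0.80×24.305 = 19.444 g → 21.46 wt%.
Difference = 8.31 − 21.46 = -13.15 percentage points.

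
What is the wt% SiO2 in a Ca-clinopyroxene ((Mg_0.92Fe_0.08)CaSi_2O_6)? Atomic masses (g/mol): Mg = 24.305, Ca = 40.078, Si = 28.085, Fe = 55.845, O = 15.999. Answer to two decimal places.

Molar mass of (Mg_0.92Fe_0.08)CaSi_2O_6 = 0.92×24.305 + 0.08×55.845 + 1×40.078 + 2×28.085 + 6×15.999 = 219.070 g/mol.
Each formula unit contains 2 Si, equivalent to 2/1 = 2.0000 mol SiO2.
M(SiO2) = 1×28.085 + 2×15.999 = 60.083 g/mol.
Mass of SiO2 per formula unit = 2.0000 × 60.083 = 120.166 g.
SiO2 wt% = 120.166 / 219.070 × 100 = 54.85%.

54.85 wt%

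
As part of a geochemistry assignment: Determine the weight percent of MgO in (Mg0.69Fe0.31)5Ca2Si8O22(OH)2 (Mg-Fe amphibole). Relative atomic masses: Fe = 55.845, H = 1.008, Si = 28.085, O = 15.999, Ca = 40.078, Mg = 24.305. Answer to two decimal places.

16.15 wt%

Formula mass = 861.240 g/mol.
3.45 Mg → 3.4500 mol MgO per formula unit; M(MgO) = 40.304, so MgO mass = 139.049 g.
139.049/861.240 × 100 = 16.15 wt%.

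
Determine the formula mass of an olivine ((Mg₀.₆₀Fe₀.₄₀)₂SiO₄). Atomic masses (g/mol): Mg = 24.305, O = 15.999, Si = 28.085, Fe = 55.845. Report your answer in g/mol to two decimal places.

Mg: 1.20 × 24.305 = 29.1660
Fe: 0.80 × 55.845 = 44.6760
Si: 1 × 28.085 = 28.0850
O: 4 × 15.999 = 63.9960
Summing the contributions gives the formula mass.

165.92 g/mol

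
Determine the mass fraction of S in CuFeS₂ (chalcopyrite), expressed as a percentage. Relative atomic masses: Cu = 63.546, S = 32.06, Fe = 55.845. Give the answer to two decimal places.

Formula mass = 1*63.546 + 1*55.845 + 2*32.06 = 183.511 g/mol, of which 64.120 g is S.
So S makes up 64.120/183.511 = 0.3494 of the mass, i.e. 34.94%.

34.94 wt%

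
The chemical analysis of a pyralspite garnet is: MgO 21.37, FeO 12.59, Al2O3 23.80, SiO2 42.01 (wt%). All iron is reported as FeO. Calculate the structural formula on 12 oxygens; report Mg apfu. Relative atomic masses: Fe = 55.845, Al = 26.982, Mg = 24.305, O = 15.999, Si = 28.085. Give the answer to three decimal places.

MgO: 21.37/40.304 = 0.53022 mol → 0.53022 mol Mg, 0.53022 mol O.
FeO: 12.59/71.844 = 0.17524 mol → 0.17524 mol Fe, 0.17524 mol O.
Al2O3: 23.80/101.961 = 0.23342 mol → 0.46684 mol Al, 0.70026 mol O.
SiO2: 42.01/60.083 = 0.69920 mol → 0.69920 mol Si, 1.39840 mol O.
Total oxygen = 2.80412 mol. Normalization factor = 12/2.80412 = 4.27942.
Mg per 12 O = 0.53022 × 4.27942 = 2.269.

2.269 Mg apfu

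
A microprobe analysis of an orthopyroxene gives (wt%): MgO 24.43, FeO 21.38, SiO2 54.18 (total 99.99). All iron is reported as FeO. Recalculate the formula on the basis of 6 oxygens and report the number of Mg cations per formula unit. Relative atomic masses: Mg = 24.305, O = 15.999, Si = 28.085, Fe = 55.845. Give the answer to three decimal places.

1.343 Mg apfu

24.43 wt% MgO ÷ 40.304 g/mol = 0.60614 mol, giving 0.60614 Mg and 0.60614 O.
21.38 wt% FeO ÷ 71.844 g/mol = 0.29759 mol, giving 0.29759 Fe and 0.29759 O.
54.18 wt% SiO2 ÷ 60.083 g/mol = 0.90175 mol, giving 0.90175 Si and 1.80350 O.
Oxygen sums to 2.70723; scaling by 6/2.70723 = 2.21629 puts the formula on 6 O.
Mg: 0.60614 × 2.21629 = 1.343 atoms per formula unit.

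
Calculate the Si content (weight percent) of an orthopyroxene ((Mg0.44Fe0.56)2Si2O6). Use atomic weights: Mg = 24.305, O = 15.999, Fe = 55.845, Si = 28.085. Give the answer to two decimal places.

23.79 weight percent

Formula mass = 0.88*24.305 + 1.12*55.845 + 2*28.085 + 6*15.999 = 236.099 g/mol, of which 56.170 g is Si.
So Si makes up 56.170/236.099 = 0.2379 of the mass, i.e. 23.79%.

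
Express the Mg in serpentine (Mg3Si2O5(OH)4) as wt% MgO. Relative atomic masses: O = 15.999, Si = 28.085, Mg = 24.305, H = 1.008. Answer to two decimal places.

43.63 wt%

Formula mass = 277.108 g/mol.
3 Mg → 3.0000 mol MgO per formula unit; M(MgO) = 40.304, so MgO mass = 120.912 g.
120.912/277.108 × 100 = 43.63 wt%.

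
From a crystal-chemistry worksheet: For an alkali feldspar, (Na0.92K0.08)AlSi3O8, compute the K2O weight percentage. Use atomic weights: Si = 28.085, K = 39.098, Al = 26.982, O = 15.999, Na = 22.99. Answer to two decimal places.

1.43 wt%

Molar mass of (Na0.92K0.08)AlSi3O8 = 0.92×22.99 + 0.08×39.098 + 1×26.982 + 3×28.085 + 8×15.999 = 263.508 g/mol.
Each formula unit contains 0.08 K, equivalent to 0.08/2 = 0.0400 mol K2O.
M(K2O) = 2×39.098 + 1×15.999 = 94.195 g/mol.
Mass of K2O per formula unit = 0.0400 × 94.195 = 3.768 g.
K2O wt% = 3.768 / 263.508 × 100 = 1.43%.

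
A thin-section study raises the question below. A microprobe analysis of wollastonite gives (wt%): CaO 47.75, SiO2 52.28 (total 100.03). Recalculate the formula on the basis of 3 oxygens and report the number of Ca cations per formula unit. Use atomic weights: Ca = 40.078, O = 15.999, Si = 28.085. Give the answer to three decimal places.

0.986 Ca apfu

CaO: 47.75/56.077 = 0.85151 mol → 0.85151 mol Ca, 0.85151 mol O.
SiO2: 52.28/60.083 = 0.87013 mol → 0.87013 mol Si, 1.74026 mol O.
Total oxygen = 2.59177 mol. Normalization factor = 3/2.59177 = 1.15751.
Ca per 3 O = 0.85151 × 1.15751 = 0.986.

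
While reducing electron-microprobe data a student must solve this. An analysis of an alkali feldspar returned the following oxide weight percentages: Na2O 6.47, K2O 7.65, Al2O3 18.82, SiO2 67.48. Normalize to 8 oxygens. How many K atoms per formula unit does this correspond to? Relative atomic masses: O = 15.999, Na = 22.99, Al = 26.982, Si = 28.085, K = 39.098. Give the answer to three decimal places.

0.435 K apfu

Na2O: 6.47/61.979 = 0.10439 mol → 0.20878 mol Na, 0.10439 mol O.
K2O: 7.65/94.195 = 0.08121 mol → 0.16242 mol K, 0.08121 mol O.
Al2O3: 18.82/101.961 = 0.18458 mol → 0.36916 mol Al, 0.55374 mol O.
SiO2: 67.48/60.083 = 1.12311 mol → 1.12311 mol Si, 2.24622 mol O.
Total oxygen = 2.98556 mol. Normalization factor = 8/2.98556 = 2.67956.
K per 8 O = 0.16242 × 2.67956 = 0.435.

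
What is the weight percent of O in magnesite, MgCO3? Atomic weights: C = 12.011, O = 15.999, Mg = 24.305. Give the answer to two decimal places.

M(MgCO3) = 84.313 g/mol.
O contributes 3 × 15.999 = 47.997 g per mole.
47.997/84.313 = 0.5693 → 56.93%.

56.93 mass %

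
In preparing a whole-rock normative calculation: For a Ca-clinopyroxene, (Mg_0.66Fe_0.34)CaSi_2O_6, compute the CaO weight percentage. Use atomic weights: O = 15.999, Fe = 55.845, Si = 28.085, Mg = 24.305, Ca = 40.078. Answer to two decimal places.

24.67 wt%

M((Mg_0.66Fe_0.34)CaSi_2O_6) = 227.271 g/mol; M(CaO) = 56.077 g/mol.
Moles CaO per formula unit = 1 Ca ÷ 1 = 1.0000.
CaO fraction = (1.0000 × 56.077) / 227.271 = 56.077/227.271 = 0.2467.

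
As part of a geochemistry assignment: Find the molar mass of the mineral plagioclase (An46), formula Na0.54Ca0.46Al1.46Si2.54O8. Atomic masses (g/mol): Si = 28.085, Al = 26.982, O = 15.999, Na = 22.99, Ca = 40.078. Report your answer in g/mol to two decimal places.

269.57 g/mol

M = 0.54×22.99 + 0.46×40.078 + 1.46×26.982 + 2.54×28.085 + 8×15.999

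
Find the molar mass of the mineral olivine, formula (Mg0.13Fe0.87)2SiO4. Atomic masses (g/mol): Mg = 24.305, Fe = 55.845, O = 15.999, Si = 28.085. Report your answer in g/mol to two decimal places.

195.57 g/mol

Mg: 0.26 × 24.305 = 6.3193
Fe: 1.74 × 55.845 = 97.1703
Si: 1 × 28.085 = 28.0850
O: 4 × 15.999 = 63.9960
Summing the contributions gives the formula mass.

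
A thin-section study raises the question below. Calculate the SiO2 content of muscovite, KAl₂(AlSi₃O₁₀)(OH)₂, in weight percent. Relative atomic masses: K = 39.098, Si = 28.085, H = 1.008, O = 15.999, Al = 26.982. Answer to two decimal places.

M(KAl₂(AlSi₃O₁₀)(OH)₂) = 398.303 g/mol; M(SiO2) = 60.083 g/mol.
Moles SiO2 per formula unit = 3 Si ÷ 1 = 3.0000.
SiO2 fraction = (3.0000 × 60.083) / 398.303 = 180.249/398.303 = 0.4525.

45.25 wt%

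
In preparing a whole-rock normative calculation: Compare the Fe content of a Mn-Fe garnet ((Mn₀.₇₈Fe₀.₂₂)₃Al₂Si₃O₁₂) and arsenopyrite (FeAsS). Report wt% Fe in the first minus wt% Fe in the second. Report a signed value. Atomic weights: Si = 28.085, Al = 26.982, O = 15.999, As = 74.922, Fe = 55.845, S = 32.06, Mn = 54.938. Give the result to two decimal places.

Fe in (Mn₀.₇₈Fe₀.₂₂)₃Al₂Si₃O₁₂: molar mass 495.620 g/mol; 0.66×55.845 = 36.858 g → 7.44 wt%.
Fe in FeAsS: molar mass 162.827 g/mol; 1×55.845 = 55.845 g → 34.30 wt%.
Difference = 7.44 − 34.30 = -26.86 percentage points.

-26.86 percentage points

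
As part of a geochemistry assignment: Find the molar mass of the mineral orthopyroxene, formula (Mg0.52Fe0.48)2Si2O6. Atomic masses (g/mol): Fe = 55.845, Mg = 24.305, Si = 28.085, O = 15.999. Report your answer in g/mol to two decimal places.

231.05 g/mol

The formula mass is the sum 1.04(24.305) + 0.96(55.845) + 2(28.085) + 6(15.999).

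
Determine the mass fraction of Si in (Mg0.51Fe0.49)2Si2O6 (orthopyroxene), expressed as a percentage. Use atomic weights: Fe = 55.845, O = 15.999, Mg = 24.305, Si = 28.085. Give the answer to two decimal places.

M((Mg0.51Fe0.49)2Si2O6) = 231.683 g/mol.
Si contributes 2 × 28.085 = 56.170 g per mole.
56.170/231.683 = 0.2424 → 24.24%.

24.24 wt%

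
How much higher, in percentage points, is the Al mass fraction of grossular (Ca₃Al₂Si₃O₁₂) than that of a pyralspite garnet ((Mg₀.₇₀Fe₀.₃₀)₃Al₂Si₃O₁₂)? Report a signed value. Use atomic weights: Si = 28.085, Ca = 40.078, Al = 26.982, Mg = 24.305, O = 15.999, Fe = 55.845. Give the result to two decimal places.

-0.53 percentage points

First mineral: 53.964 g Al in 450.441 g formula = 11.98 wt% Al.
Second mineral: 53.964 g Al in 431.508 g formula = 12.51 wt% Al.
11.98% − 12.51% gives a difference of -0.53 percentage points.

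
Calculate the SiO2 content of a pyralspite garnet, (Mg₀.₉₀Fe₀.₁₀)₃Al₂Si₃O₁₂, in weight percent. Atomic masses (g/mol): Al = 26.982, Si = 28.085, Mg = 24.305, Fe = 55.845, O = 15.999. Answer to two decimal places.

Formula mass = 412.584 g/mol.
3 Si → 3.0000 mol SiO2 per formula unit; M(SiO2) = 60.083, so SiO2 mass = 180.249 g.
180.249/412.584 × 100 = 43.69 wt%.

43.69 wt%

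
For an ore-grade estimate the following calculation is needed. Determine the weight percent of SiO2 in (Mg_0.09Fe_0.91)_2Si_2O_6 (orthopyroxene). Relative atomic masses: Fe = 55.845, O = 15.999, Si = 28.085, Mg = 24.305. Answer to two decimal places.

46.54 wt%

Molar mass of (Mg_0.09Fe_0.91)_2Si_2O_6 = 0.18·24.305 + 1.82·55.845 + 2·28.085 + 6·15.999 = 258.177 g/mol.
Each formula unit contains 2 Si, equivalent to 2/1 = 2.0000 mol SiO2.
M(SiO2) = 1×28.085 + 2×15.999 = 60.083 g/mol.
Mass of SiO2 per formula unit = 2.0000 × 60.083 = 120.166 g.
SiO2 wt% = 120.166 / 258.177 × 100 = 46.54%.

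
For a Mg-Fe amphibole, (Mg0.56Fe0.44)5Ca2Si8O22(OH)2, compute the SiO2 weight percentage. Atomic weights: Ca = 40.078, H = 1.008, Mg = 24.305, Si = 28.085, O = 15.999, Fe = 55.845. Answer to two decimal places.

54.51 wt%

M((Mg0.56Fe0.44)5Ca2Si8O22(OH)2) = 881.741 g/mol; M(SiO2) = 60.083 g/mol.
Moles SiO2 per formula unit = 8 Si ÷ 1 = 8.0000.
SiO2 fraction = (8.0000 × 60.083) / 881.741 = 480.664/881.741 = 0.5451.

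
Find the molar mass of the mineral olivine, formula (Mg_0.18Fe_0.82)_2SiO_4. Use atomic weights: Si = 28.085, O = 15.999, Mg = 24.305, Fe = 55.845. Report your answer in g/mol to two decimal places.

The formula mass is the sum 0.36·24.305 + 1.64·55.845 + 1·28.085 + 4·15.999.

192.42 g/mol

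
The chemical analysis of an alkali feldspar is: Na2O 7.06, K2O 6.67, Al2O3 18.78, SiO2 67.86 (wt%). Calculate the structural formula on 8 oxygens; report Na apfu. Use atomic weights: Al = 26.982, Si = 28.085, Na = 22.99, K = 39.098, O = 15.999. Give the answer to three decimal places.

Na2O: 7.06/61.979 = 0.11391 mol → 0.22782 mol Na, 0.11391 mol O.
K2O: 6.67/94.195 = 0.07081 mol → 0.14162 mol K, 0.07081 mol O.
Al2O3: 18.78/101.961 = 0.18419 mol → 0.36838 mol Al, 0.55257 mol O.
SiO2: 67.86/60.083 = 1.12944 mol → 1.12944 mol Si, 2.25888 mol O.
Total oxygen = 2.99617 mol. Normalization factor = 8/2.99617 = 2.67008.
Na per 8 O = 0.22782 × 2.67008 = 0.608.

0.608 Na apfu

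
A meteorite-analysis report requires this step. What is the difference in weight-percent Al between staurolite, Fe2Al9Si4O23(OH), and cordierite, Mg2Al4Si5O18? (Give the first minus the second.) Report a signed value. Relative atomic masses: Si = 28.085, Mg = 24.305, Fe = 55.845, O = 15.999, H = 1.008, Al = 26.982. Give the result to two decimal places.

Al in Fe2Al9Si4O23(OH): molar mass 851.852 g/mol; 9×26.982 = 242.838 g → 28.51 wt%.
Al in Mg2Al4Si5O18: molar mass 584.945 g/mol; 4×26.982 = 107.928 g → 18.45 wt%.
Difference = 28.51 − 18.45 = 10.06 percentage points.

10.06 percentage points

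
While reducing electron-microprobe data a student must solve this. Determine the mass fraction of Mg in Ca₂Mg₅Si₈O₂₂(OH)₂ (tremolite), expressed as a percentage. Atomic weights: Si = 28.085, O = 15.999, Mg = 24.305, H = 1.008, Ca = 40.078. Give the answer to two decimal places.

14.96 weight percent

Molar mass of Ca₂Mg₅Si₈O₂₂(OH)₂: 2×40.078 + 5×24.305 + 8×28.085 + 24×15.999 + 2×1.008 = 812.353 g/mol.
Mass of Mg per formula unit: 5 × 24.305 = 121.525 g.
Weight fraction Mg = 121.525 / 812.353 = 0.1496.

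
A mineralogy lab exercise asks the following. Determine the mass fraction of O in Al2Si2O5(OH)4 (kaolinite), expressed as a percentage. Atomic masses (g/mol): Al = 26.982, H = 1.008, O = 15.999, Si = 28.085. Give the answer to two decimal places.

55.78 mass %

M(Al2Si2O5(OH)4) = 258.157 g/mol.
O contributes 9 × 15.999 = 143.991 g per mole.
143.991/258.157 = 0.5578 → 55.78%.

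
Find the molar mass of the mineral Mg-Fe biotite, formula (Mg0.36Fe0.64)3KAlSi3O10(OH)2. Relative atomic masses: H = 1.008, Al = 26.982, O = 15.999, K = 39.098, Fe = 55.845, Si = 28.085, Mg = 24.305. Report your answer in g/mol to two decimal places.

M = 1.08·24.305 + 1.92·55.845 + 1·39.098 + 1·26.982 + 3·28.085 + 12·15.999 + 2·1.008

477.81 g/mol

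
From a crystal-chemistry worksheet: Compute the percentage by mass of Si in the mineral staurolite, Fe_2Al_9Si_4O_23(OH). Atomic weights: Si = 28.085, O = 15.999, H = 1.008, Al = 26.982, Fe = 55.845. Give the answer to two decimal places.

13.19 mass %

Molar mass of Fe_2Al_9Si_4O_23(OH): 2*55.845 + 9*26.982 + 4*28.085 + 24*15.999 + 1*1.008 = 851.852 g/mol.
Mass of Si per formula unit: 4 × 28.085 = 112.340 g.
Weight fraction Si = 112.340 / 851.852 = 0.1319.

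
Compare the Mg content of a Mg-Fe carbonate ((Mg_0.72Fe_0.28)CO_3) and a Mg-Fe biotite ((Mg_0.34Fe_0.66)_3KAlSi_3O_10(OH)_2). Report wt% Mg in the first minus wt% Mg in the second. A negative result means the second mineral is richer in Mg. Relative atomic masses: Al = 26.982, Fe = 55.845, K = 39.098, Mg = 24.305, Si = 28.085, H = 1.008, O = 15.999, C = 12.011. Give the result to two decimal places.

13.62 percentage points

M((Mg_0.72Fe_0.28)CO_3) = 93.144 g/mol, so wt% Mg = 17.500/93.144 × 100 = 18.79%.
M((Mg_0.34Fe_0.66)_3KAlSi_3O_10(OH)_2) = 479.703 g/mol, so wt% Mg = 24.791/479.703 × 100 = 5.17%.
18.79 − 5.17 = 13.62 pp.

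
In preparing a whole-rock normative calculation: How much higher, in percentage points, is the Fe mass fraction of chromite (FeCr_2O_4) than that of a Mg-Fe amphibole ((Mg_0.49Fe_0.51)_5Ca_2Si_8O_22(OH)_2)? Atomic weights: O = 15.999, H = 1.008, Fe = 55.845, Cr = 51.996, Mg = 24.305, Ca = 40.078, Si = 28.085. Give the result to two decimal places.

Fe in FeCr_2O_4: molar mass 223.833 g/mol; 1×55.845 = 55.845 g → 24.95 wt%.
Fe in (Mg_0.49Fe_0.51)_5Ca_2Si_8O_22(OH)_2: molar mass 892.780 g/mol; 2.55×55.845 = 142.405 g → 15.95 wt%.
Difference = 24.95 − 15.95 = 9.00 percentage points.

9.00 percentage points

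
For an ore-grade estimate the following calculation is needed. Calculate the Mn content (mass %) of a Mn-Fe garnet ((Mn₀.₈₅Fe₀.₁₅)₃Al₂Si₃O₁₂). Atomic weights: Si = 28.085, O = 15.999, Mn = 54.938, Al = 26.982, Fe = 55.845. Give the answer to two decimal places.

28.28 mass %

M((Mn₀.₈₅Fe₀.₁₅)₃Al₂Si₃O₁₂) = 495.429 g/mol.
Mn contributes 2.55 × 54.938 = 140.092 g per mole.
140.092/495.429 = 0.2828 → 28.28%.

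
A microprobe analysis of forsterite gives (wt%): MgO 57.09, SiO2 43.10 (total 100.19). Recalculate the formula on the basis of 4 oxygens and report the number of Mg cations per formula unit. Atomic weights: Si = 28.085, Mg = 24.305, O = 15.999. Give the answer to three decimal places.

1.987 Mg apfu

MgO: 57.09/40.304 = 1.41648 mol → 1.41648 mol Mg, 1.41648 mol O.
SiO2: 43.10/60.083 = 0.71734 mol → 0.71734 mol Si, 1.43468 mol O.
Total oxygen = 2.85116 mol. Normalization factor = 4/2.85116 = 1.40294.
Mg per 4 O = 1.41648 × 1.40294 = 1.987.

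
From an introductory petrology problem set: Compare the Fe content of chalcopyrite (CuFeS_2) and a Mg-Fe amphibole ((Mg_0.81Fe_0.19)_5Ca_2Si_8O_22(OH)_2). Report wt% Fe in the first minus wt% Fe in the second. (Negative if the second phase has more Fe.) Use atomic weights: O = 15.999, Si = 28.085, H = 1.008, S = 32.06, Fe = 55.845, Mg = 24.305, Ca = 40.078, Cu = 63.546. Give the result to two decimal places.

24.13 percentage points

First mineral: 55.845 g Fe in 183.511 g formula = 30.43 wt% Fe.
Second mineral: 53.053 g Fe in 842.316 g formula = 6.30 wt% Fe.
30.43% − 6.30% gives a difference of 24.13 percentage points.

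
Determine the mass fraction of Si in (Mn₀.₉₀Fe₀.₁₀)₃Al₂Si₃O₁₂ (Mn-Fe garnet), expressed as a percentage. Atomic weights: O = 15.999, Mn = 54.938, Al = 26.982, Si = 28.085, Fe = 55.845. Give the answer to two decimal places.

M((Mn₀.₉₀Fe₀.₁₀)₃Al₂Si₃O₁₂) = 495.293 g/mol.
Si contributes 3 × 28.085 = 84.255 g per mole.
84.255/495.293 = 0.1701 → 17.01%.

17.01 weight percent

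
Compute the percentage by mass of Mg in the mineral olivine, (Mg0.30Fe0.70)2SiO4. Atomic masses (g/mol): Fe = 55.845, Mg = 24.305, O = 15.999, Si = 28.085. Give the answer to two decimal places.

7.89 weight percent

M((Mg0.30Fe0.70)2SiO4) = 184.847 g/mol.
Mg contributes 0.60 × 24.305 = 14.583 g per mole.
14.583/184.847 = 0.0789 → 7.89%.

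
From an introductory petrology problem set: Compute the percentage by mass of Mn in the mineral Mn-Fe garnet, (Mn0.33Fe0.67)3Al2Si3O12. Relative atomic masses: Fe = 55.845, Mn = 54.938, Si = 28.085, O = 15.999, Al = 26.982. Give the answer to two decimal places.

Molar mass of (Mn0.33Fe0.67)3Al2Si3O12: 0.99×54.938 + 2.01×55.845 + 2×26.982 + 3×28.085 + 12×15.999 = 496.844 g/mol.
Mass of Mn per formula unit: 0.99 × 54.938 = 54.389 g.
Weight fraction Mn = 54.389 / 496.844 = 0.1095.

10.95 mass %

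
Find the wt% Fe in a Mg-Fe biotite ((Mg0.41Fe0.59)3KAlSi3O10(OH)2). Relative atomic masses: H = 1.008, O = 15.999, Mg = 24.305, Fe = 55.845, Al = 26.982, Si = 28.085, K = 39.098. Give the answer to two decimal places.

Formula mass = 1.23×24.305 + 1.77×55.845 + 1×39.098 + 1×26.982 + 3×28.085 + 12×15.999 + 2×1.008 = 473.080 g/mol, of which 98.846 g is Fe.
So Fe makes up 98.846/473.080 = 0.2089 of the mass, i.e. 20.89%.

20.89 mass %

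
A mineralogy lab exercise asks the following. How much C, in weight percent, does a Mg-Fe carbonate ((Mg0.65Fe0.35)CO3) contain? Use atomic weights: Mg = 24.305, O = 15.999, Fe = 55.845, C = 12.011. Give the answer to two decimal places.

12.60 weight percent

M((Mg0.65Fe0.35)CO3) = 95.352 g/mol.
C contributes 1 × 12.011 = 12.011 g per mole.
12.011/95.352 = 0.1260 → 12.60%.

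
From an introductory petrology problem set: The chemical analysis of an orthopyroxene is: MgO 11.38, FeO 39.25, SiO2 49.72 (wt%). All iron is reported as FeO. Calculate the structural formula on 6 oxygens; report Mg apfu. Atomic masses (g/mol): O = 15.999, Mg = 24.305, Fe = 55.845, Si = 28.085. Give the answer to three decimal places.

0.682 Mg apfu

MgO: 11.38/40.304 = 0.28235 mol → 0.28235 mol Mg, 0.28235 mol O.
FeO: 39.25/71.844 = 0.54632 mol → 0.54632 mol Fe, 0.54632 mol O.
SiO2: 49.72/60.083 = 0.82752 mol → 0.82752 mol Si, 1.65504 mol O.
Total oxygen = 2.48371 mol. Normalization factor = 6/2.48371 = 2.41574.
Mg per 6 O = 0.28235 × 2.41574 = 0.682.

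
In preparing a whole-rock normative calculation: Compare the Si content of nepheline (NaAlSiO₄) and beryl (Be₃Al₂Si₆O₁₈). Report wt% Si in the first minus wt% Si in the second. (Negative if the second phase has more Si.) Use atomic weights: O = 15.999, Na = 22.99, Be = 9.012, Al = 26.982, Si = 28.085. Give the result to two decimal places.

M(NaAlSiO₄) = 142.053 g/mol, so wt% Si = 28.085/142.053 × 100 = 19.77%.
M(Be₃Al₂Si₆O₁₈) = 537.492 g/mol, so wt% Si = 168.510/537.492 × 100 = 31.35%.
19.77 − 31.35 = -11.58 pp.

-11.58 percentage points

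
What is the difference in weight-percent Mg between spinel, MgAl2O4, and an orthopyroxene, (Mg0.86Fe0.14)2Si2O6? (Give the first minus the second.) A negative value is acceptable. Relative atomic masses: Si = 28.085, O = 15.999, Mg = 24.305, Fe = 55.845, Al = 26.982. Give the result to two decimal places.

-2.86 percentage points

Mg in MgAl2O4: molar mass 142.265 g/mol; 1×24.305 = 24.305 g → 17.08 wt%.
Mg in (Mg0.86Fe0.14)2Si2O6: molar mass 209.605 g/mol; 1.72×24.305 = 41.805 g → 19.94 wt%.
Difference = 17.08 − 19.94 = -2.86 percentage points.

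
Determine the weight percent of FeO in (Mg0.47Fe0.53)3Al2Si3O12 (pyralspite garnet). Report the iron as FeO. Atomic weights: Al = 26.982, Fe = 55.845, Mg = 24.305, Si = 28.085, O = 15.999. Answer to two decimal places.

25.20 wt%

M((Mg0.47Fe0.53)3Al2Si3O12) = 453.271 g/mol; M(FeO) = 71.844 g/mol.
Moles FeO per formula unit = 1.59 Fe ÷ 1 = 1.5900.
FeO fraction = (1.5900 × 71.844) / 453.271 = 114.232/453.271 = 0.2520.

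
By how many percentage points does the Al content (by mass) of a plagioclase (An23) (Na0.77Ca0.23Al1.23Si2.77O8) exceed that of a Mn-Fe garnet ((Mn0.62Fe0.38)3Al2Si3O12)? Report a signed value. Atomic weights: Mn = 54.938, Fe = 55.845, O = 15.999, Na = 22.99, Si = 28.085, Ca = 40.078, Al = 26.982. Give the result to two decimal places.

M(Na0.77Ca0.23Al1.23Si2.77O8) = 265.896 g/mol, so wt% Al = 33.188/265.896 × 100 = 12.48%.
M((Mn0.62Fe0.38)3Al2Si3O12) = 496.055 g/mol, so wt% Al = 53.964/496.055 × 100 = 10.88%.
12.48 − 10.88 = 1.60 pp.

1.60 percentage points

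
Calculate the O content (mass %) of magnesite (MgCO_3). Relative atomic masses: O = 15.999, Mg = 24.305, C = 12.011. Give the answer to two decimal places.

Formula mass = 1·24.305 + 1·12.011 + 3·15.999 = 84.313 g/mol, of which 47.997 g is O.
So O makes up 47.997/84.313 = 0.5693 of the mass, i.e. 56.93%.

56.93 mass %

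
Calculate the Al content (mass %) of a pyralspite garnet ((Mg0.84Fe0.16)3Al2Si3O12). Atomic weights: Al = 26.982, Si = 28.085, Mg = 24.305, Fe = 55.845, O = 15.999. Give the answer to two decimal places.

M((Mg0.84Fe0.16)3Al2Si3O12) = 418.261 g/mol.
Al contributes 2 × 26.982 = 53.964 g per mole.
53.964/418.261 = 0.1290 → 12.90%.

12.90 mass %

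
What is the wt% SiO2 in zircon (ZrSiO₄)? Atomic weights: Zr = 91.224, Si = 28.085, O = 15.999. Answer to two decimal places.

32.78 wt%

Formula mass = 183.305 g/mol.
1 Si → 1.0000 mol SiO2 per formula unit; M(SiO2) = 60.083, so SiO2 mass = 60.083 g.
60.083/183.305 × 100 = 32.78 wt%.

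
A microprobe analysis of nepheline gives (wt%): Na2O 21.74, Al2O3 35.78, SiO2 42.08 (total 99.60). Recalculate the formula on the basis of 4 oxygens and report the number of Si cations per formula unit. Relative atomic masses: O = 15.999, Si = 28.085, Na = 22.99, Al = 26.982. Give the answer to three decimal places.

Na2O: 21.74/61.979 = 0.35076 mol → 0.70152 mol Na, 0.35076 mol O.
Al2O3: 35.78/101.961 = 0.35092 mol → 0.70184 mol Al, 1.05276 mol O.
SiO2: 42.08/60.083 = 0.70036 mol → 0.70036 mol Si, 1.40072 mol O.
Total oxygen = 2.80424 mol. Normalization factor = 4/2.80424 = 1.42641.
Si per 4 O = 0.70036 × 1.42641 = 0.999.

0.999 Si apfu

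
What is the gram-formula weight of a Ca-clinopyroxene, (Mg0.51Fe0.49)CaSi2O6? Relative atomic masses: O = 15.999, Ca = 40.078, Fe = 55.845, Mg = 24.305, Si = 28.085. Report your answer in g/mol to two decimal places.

232.00 g/mol

The formula mass is the sum 0.51×24.305 + 0.49×55.845 + 1×40.078 + 2×28.085 + 6×15.999.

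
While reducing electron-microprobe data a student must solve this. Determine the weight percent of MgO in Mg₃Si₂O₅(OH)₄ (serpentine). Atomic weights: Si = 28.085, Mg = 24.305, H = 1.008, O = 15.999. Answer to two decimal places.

43.63 wt%

M(Mg₃Si₂O₅(OH)₄) = 277.108 g/mol; M(MgO) = 40.304 g/mol.
Moles MgO per formula unit = 3 Mg ÷ 1 = 3.0000.
MgO fraction = (3.0000 × 40.304) / 277.108 = 120.912/277.108 = 0.4363.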